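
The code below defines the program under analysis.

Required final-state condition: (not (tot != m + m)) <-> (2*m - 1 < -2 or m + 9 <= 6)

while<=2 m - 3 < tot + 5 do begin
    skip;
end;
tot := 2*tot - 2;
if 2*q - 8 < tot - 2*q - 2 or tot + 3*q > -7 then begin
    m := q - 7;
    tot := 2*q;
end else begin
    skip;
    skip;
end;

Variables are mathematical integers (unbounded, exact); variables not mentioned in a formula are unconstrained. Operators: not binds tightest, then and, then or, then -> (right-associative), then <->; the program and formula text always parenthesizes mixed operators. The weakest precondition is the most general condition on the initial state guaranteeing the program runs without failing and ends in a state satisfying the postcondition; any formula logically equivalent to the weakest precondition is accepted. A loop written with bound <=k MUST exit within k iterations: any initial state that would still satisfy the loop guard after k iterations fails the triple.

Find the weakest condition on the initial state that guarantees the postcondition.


Working backward. After the program, the postcondition (not (tot != m + m)) <-> (2*m - 1 < -2 or m + 9 <= 6) must hold; in canonical form it is (not (tot != 2*m)) <-> (2*m < -1 or m <= -3).
Then branch requires not (2*q < 13 or q <= 4); else branch requires (not (tot != 2*m)) <-> (2*m < -1 or m <= -3).
Before the if: ((4*q < tot + 6 or 3*q + tot > -7) -> (not (2*q < 13 or q <= 4))) and ((not (4*q < tot + 6 or 3*q + tot > -7)) -> ((not (tot != 2*m)) <-> (2*m < -1 or m <= -3)))
Before tot := 2*tot - 2: ((4*q < 2*tot + 4 or 3*q + 2*tot > -5) -> (not (2*q < 13 or q <= 4))) and ((not (4*q < 2*tot + 4 or 3*q + 2*tot > -5)) -> ((not (2*tot != 2*m + 2)) <-> (2*m < -1 or m <= -3)))
Before the loop (bound <=2), unroll the exhaustion recursion (WP_0 = exit-now case; WP_j = one more guarded iteration, up to j = 2):
  WP_0: (not (m < tot + 8)) and ((4*q < 2*tot + 4 or 3*q + 2*tot > -5) -> (not (2*q < 13 or q <= 4))) and ((not (4*q < 2*tot + 4 or 3*q + 2*tot > -5)) -> ((not (2*tot != 2*m + 2)) <-> (2*m < -1 or m <= -3)))
  WP_1: (m < tot + 8 -> ((not (m < tot + 8)) and ((4*q < 2*tot + 4 or 3*q + 2*tot > -5) -> (not (2*q < 13 or q <= 4))) and ((not (4*q < 2*tot + 4 or 3*q + 2*tot > -5)) -> ((not (2*tot != 2*m + 2)) <-> (2*m < -1 or m <= -3))))) and ((not (m < tot + 8)) -> (((4*q < 2*tot + 4 or 3*q + 2*tot > -5) -> (not (2*q < 13 or q <= 4))) and ((not (4*q < 2*tot + 4 or 3*q + 2*tot > -5)) -> ((not (2*tot != 2*m + 2)) <-> (2*m < -1 or m <= -3)))))
  WP_2: (m < tot + 8 -> ((m < tot + 8 -> ((not (m < tot + 8)) and ((4*q < 2*tot + 4 or 3*q + 2*tot > -5) -> (not (2*q < 13 or q <= 4))) and ((not (4*q < 2*tot + 4 or 3*q + 2*tot > -5)) -> ((not (2*tot != 2*m + 2)) <-> (2*m < -1 or m <= -3))))) and ((not (m < tot + 8)) -> (((4*q < 2*tot + 4 or 3*q + 2*tot > -5) -> (not (2*q < 13 or q <= 4))) and ((not (4*q < 2*tot + 4 or 3*q + 2*tot > -5)) -> ((not (2*tot != 2*m + 2)) <-> (2*m < -1 or m <= -3))))))) and ((not (m < tot + 8)) -> (((4*q < 2*tot + 4 or 3*q + 2*tot > -5) -> (not (2*q < 13 or q <= 4))) and ((not (4*q < 2*tot + 4 or 3*q + 2*tot > -5)) -> ((not (2*tot != 2*m + 2)) <-> (2*m < -1 or m <= -3)))))
So before the loop: (m < tot + 8 -> ((m < tot + 8 -> ((not (m < tot + 8)) and ((4*q < 2*tot + 4 or 3*q + 2*tot > -5) -> (not (2*q < 13 or q <= 4))) and ((not (4*q < 2*tot + 4 or 3*q + 2*tot > -5)) -> ((not (2*tot != 2*m + 2)) <-> (2*m < -1 or m <= -3))))) and ((not (m < tot + 8)) -> (((4*q < 2*tot + 4 or 3*q + 2*tot > -5) -> (not (2*q < 13 or q <= 4))) and ((not (4*q < 2*tot + 4 or 3*q + 2*tot > -5)) -> ((not (2*tot != 2*m + 2)) <-> (2*m < -1 or m <= -3))))))) and ((not (m < tot + 8)) -> (((4*q < 2*tot + 4 or 3*q + 2*tot > -5) -> (not (2*q < 13 or q <= 4))) and ((not (4*q < 2*tot + 4 or 3*q + 2*tot > -5)) -> ((not (2*tot != 2*m + 2)) <-> (2*m < -1 or m <= -3)))))
Answer: WP = (m < tot + 8 -> ((m < tot + 8 -> ((not (m < tot + 8)) and ((4*q < 2*tot + 4 or 3*q + 2*tot > -5) -> (not (2*q < 13 or q <= 4))) and ((not (4*q < 2*tot + 4 or 3*q + 2*tot > -5)) -> ((not (2*tot != 2*m + 2)) <-> (2*m < -1 or m <= -3))))) and ((not (m < tot + 8)) -> (((4*q < 2*tot + 4 or 3*q + 2*tot > -5) -> (not (2*q < 13 or q <= 4))) and ((not (4*q < 2*tot + 4 or 3*q + 2*tot > -5)) -> ((not (2*tot != 2*m + 2)) <-> (2*m < -1 or m <= -3))))))) and ((not (m < tot + 8)) -> (((4*q < 2*tot + 4 or 3*q + 2*tot > -5) -> (not (2*q < 13 or q <= 4))) and ((not (4*q < 2*tot + 4 or 3*q + 2*tot > -5)) -> ((not (2*tot != 2*m + 2)) <-> (2*m < -1 or m <= -3)))))


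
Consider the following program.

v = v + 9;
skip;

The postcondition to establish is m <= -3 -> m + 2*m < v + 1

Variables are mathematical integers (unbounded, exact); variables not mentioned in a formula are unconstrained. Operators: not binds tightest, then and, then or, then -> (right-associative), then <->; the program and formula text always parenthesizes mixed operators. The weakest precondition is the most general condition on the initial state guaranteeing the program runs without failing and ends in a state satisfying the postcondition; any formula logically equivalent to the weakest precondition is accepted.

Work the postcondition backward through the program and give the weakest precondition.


Working backward. After the program, the postcondition m <= -3 -> m + 2*m < v + 1 must hold; in canonical form it is m <= -3 -> 3*m < v + 1.
Before skip: m <= -3 -> 3*m < v + 1
Before v := v + 9: m <= -3 -> 3*m < v + 10
Answer: WP = m <= -3 -> 3*m < v + 10


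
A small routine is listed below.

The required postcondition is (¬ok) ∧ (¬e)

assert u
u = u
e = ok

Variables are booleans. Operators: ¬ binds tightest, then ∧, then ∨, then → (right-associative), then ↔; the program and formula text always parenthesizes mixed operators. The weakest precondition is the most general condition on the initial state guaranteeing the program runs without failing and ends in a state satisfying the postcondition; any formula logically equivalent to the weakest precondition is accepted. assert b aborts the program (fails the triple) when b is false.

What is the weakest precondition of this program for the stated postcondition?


Working backward. After the program, (¬ok) ∧ (¬e) must hold.
Before e := ok: ¬ok
Before u := u: ¬ok
Before assert u: u ∧ (¬ok)
Answer: WP = u ∧ (¬ok)


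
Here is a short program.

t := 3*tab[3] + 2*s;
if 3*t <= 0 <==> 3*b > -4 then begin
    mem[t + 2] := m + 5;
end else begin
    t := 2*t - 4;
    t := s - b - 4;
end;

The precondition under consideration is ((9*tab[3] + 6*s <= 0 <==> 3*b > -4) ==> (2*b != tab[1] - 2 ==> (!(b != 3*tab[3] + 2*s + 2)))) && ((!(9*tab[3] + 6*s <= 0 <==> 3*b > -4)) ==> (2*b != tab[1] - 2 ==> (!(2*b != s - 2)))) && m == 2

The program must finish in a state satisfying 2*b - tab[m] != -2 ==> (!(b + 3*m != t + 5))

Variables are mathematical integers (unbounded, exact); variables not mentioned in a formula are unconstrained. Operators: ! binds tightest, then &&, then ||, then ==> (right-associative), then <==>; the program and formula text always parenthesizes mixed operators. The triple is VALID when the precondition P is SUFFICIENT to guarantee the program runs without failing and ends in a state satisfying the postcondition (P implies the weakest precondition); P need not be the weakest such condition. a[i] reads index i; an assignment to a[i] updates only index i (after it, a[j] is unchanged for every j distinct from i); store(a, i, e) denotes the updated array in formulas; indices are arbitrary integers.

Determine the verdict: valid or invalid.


Working backward. After the program, the postcondition 2*b - tab[m] != -2 ==> (!(b + 3*m != t + 5)) must hold; in canonical form it is 2*b != tab[m] - 2 ==> (!(b + 3*m != t + 5)).
Then branch requires 2*b != tab[m] - 2 ==> (!(b + 3*m != t + 5)); else branch requires 2*b != tab[m] - 2 ==> (!(2*b + 3*m != s + 1)).
Before the if: ((3*t <= 0 <==> 3*b > -4) ==> (2*b != tab[m] - 2 ==> (!(b + 3*m != t + 5)))) && ((!(3*t <= 0 <==> 3*b > -4)) ==> (2*b != tab[m] - 2 ==> (!(2*b + 3*m != s + 1))))
Before t := 3*tab[3] + 2*s: ((9*tab[3] + 6*s <= 0 <==> 3*b > -4) ==> (2*b != tab[m] - 2 ==> (!(b + 3*m != 3*tab[3] + 2*s + 5)))) && ((!(9*tab[3] + 6*s <= 0 <==> 3*b > -4)) ==> (2*b != tab[m] - 2 ==> (!(2*b + 3*m != s + 1))))
The weakest precondition is ((9*tab[3] + 6*s <= 0 <==> 3*b > -4) ==> (2*b != tab[m] - 2 ==> (!(b + 3*m != 3*tab[3] + 2*s + 5)))) && ((!(9*tab[3] + 6*s <= 0 <==> 3*b > -4)) ==> (2*b != tab[m] - 2 ==> (!(2*b + 3*m != s + 1)))).
Check whether ((9*tab[3] + 6*s <= 0 <==> 3*b > -4) ==> (2*b != tab[1] - 2 ==> (!(b != 3*tab[3] + 2*s + 2)))) && ((!(9*tab[3] + 6*s <= 0 <==> 3*b > -4)) ==> (2*b != tab[1] - 2 ==> (!(2*b != s - 2)))) && m == 2 implies it.
Countermodel: at the initial state b = -2, m = 2, s = 0, tab = {[1] = -2, [2] = -1, [3] = 30153, elsewhere -2}, the precondition holds but the weakest precondition fails.
Answer: invalid


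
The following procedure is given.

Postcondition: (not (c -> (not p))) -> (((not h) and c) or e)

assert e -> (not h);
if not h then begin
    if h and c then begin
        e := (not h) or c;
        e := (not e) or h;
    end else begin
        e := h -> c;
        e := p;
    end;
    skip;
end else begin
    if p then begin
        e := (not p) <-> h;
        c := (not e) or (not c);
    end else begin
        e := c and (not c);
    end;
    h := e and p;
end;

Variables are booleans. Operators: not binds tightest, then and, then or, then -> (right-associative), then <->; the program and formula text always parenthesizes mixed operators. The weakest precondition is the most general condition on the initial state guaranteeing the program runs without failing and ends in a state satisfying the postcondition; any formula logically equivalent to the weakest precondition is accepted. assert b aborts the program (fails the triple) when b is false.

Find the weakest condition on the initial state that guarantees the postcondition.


Working backward. After the program, (not (c -> (not p))) -> (((not h) and c) or e) must hold.
Then branch requires ((h and c) -> ((not (c -> (not p))) -> (((not h) and c) or (not ((not h) or c)) or h))) and ((not (h and c)) -> ((not (c -> (not p))) -> (((not h) and c) or p))); else branch requires (p -> ((not (((not ((not p) <-> h)) or (not c)) -> (not p))) -> (((not (((not p) <-> h) and p)) and ((not ((not p) <-> h)) or (not c))) or ((not p) <-> h)))) and ((not p) -> ((not (c -> (not p))) -> c)).
Before the if: ((not h) -> (((h and c) -> ((not (c -> (not p))) -> (((not h) and c) or (not ((not h) or c)) or h))) and ((not (h and c)) -> ((not (c -> (not p))) -> (((not h) and c) or p))))) and (h -> ((p -> ((not (((not ((not p) <-> h)) or (not c)) -> (not p))) -> (((not (((not p) <-> h) and p)) and ((not ((not p) <-> h)) or (not c))) or ((not p) <-> h)))) and ((not p) -> ((not (c -> (not p))) -> c))))
Before assert e -> (not h): (e -> (not h)) and ((not h) -> (((h and c) -> ((not (c -> (not p))) -> (((not h) and c) or (not ((not h) or c)) or h))) and ((not (h and c)) -> ((not (c -> (not p))) -> (((not h) and c) or p))))) and (h -> ((p -> ((not (((not ((not p) <-> h)) or (not c)) -> (not p))) -> (((not (((not p) <-> h) and p)) and ((not ((not p) <-> h)) or (not c))) or ((not p) <-> h)))) and ((not p) -> ((not (c -> (not p))) -> c))))
Answer: WP = (e -> (not h)) and ((not h) -> (((h and c) -> ((not (c -> (not p))) -> (((not h) and c) or (not ((not h) or c)) or h))) and ((not (h and c)) -> ((not (c -> (not p))) -> (((not h) and c) or p))))) and (h -> ((p -> ((not (((not ((not p) <-> h)) or (not c)) -> (not p))) -> (((not (((not p) <-> h) and p)) and ((not ((not p) <-> h)) or (not c))) or ((not p) <-> h)))) and ((not p) -> ((not (c -> (not p))) -> c))))


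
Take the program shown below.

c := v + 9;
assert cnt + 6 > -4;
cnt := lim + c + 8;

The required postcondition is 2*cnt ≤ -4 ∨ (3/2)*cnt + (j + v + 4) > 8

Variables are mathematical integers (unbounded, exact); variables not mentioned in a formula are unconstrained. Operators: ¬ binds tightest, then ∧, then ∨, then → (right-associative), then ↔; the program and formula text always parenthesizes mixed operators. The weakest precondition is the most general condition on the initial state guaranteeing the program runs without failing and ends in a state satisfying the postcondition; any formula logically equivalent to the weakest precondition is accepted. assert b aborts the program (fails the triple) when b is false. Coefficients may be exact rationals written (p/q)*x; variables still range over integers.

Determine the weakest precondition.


Working backward. After the program, the postcondition 2*cnt ≤ -4 ∨ (3/2)*cnt + (j + v + 4) > 8 must hold; in canonical form it is 2*cnt ≤ -4 ∨ (3/2)*cnt + j + v > 4.
Before cnt := lim + c + 8: 2*c + 2*lim ≤ -20 ∨ (3/2)*c + j + (3/2)*lim + v > -8
Before assert cnt + 6 > -4: cnt > -10 ∧ (2*c + 2*lim ≤ -20 ∨ (3/2)*c + j + (3/2)*lim + v > -8)
Before c := v + 9: cnt > -10 ∧ (2*lim + 2*v ≤ -38 ∨ j + (3/2)*lim + (5/2)*v > -43/2)
Answer: WP = cnt > -10 ∧ (2*lim + 2*v ≤ -38 ∨ j + (3/2)*lim + (5/2)*v > -43/2)


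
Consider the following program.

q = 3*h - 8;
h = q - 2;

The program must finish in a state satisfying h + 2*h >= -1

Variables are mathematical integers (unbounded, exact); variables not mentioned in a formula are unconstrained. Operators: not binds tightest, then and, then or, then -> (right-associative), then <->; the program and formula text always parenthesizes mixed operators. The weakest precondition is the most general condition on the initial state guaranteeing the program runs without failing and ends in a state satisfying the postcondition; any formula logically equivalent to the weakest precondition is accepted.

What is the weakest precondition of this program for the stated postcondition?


Working backward. After the program, the postcondition h + 2*h >= -1 must hold; in canonical form it is 3*h >= -1.
Before h := q - 2: 3*q >= 5
Before q := 3*h - 8: 9*h >= 29
Answer: WP = 9*h >= 29


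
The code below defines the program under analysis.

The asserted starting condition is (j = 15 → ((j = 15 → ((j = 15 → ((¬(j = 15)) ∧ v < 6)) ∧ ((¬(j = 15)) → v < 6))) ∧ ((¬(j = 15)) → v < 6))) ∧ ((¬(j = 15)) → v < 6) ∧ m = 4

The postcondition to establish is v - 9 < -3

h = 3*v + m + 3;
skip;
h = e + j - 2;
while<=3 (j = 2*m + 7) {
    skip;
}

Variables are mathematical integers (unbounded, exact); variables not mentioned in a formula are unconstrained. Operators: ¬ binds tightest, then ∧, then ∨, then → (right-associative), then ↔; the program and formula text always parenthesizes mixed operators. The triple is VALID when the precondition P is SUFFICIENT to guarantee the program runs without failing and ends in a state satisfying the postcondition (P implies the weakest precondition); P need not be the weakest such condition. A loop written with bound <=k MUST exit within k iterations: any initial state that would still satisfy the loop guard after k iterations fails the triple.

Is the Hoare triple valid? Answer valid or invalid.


Working backward. After the program, the postcondition v - 9 < -3 must hold; in canonical form it is v < 6.
Before the loop (bound <=3), unroll the exhaustion recursion (WP_0 = exit-now case; WP_j = one more guarded iteration, up to j = 3):
  WP_0: (¬(j = 2*m + 7)) ∧ v < 6
  WP_1: (j = 2*m + 7 → ((¬(j = 2*m + 7)) ∧ v < 6)) ∧ ((¬(j = 2*m + 7)) → v < 6)
  WP_2: (j = 2*m + 7 → ((j = 2*m + 7 → ((¬(j = 2*m + 7)) ∧ v < 6)) ∧ ((¬(j = 2*m + 7)) → v < 6))) ∧ ((¬(j = 2*m + 7)) → v < 6)
  WP_3: (j = 2*m + 7 → ((j = 2*m + 7 → ((j = 2*m + 7 → ((¬(j = 2*m + 7)) ∧ v < 6)) ∧ ((¬(j = 2*m + 7)) → v < 6))) ∧ ((¬(j = 2*m + 7)) → v < 6))) ∧ ((¬(j = 2*m + 7)) → v < 6)
So before the loop: (j = 2*m + 7 → ((j = 2*m + 7 → ((j = 2*m + 7 → ((¬(j = 2*m + 7)) ∧ v < 6)) ∧ ((¬(j = 2*m + 7)) → v < 6))) ∧ ((¬(j = 2*m + 7)) → v < 6))) ∧ ((¬(j = 2*m + 7)) → v < 6)
Before h := e + j - 2: (j = 2*m + 7 → ((j = 2*m + 7 → ((j = 2*m + 7 → ((¬(j = 2*m + 7)) ∧ v < 6)) ∧ ((¬(j = 2*m + 7)) → v < 6))) ∧ ((¬(j = 2*m + 7)) → v < 6))) ∧ ((¬(j = 2*m + 7)) → v < 6)
Before skip: (j = 2*m + 7 → ((j = 2*m + 7 → ((j = 2*m + 7 → ((¬(j = 2*m + 7)) ∧ v < 6)) ∧ ((¬(j = 2*m + 7)) → v < 6))) ∧ ((¬(j = 2*m + 7)) → v < 6))) ∧ ((¬(j = 2*m + 7)) → v < 6)
Before h := 3*v + m + 3: (j = 2*m + 7 → ((j = 2*m + 7 → ((j = 2*m + 7 → ((¬(j = 2*m + 7)) ∧ v < 6)) ∧ ((¬(j = 2*m + 7)) → v < 6))) ∧ ((¬(j = 2*m + 7)) → v < 6))) ∧ ((¬(j = 2*m + 7)) → v < 6)
The weakest precondition is (j = 2*m + 7 → ((j = 2*m + 7 → ((j = 2*m + 7 → ((¬(j = 2*m + 7)) ∧ v < 6)) ∧ ((¬(j = 2*m + 7)) → v < 6))) ∧ ((¬(j = 2*m + 7)) → v < 6))) ∧ ((¬(j = 2*m + 7)) → v < 6).
Check whether (j = 15 → ((j = 15 → ((j = 15 → ((¬(j = 15)) ∧ v < 6)) ∧ ((¬(j = 15)) → v < 6))) ∧ ((¬(j = 15)) → v < 6))) ∧ ((¬(j = 15)) → v < 6) ∧ m = 4 implies it.
Every state satisfying the precondition satisfies the weakest precondition: the implication holds.
Answer: valid


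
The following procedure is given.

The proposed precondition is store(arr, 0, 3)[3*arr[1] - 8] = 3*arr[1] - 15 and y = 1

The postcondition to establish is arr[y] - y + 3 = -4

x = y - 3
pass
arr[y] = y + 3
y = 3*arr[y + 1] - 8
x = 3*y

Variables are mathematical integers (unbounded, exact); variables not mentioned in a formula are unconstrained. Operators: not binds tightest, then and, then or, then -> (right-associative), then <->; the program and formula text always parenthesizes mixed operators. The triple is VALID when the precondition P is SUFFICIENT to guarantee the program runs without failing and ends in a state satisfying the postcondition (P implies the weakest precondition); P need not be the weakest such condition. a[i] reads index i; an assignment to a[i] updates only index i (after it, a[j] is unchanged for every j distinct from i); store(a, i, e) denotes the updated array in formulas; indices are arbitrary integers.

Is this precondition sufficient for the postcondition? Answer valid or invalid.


Working backward. After the program, the postcondition arr[y] - y + 3 = -4 must hold; in canonical form it is arr[y] = y - 7.
Before x := 3*y: arr[y] = y - 7
Before y := 3*arr[y + 1] - 8: arr[3*arr[y + 1] - 8] = 3*arr[y + 1] - 15
Before arr[y] := y + 3: store(arr, y, y + 3)[3*store(arr, y, y + 3)[y + 1] - 8] = 3*store(arr, y, y + 3)[y + 1] - 15
Before skip: store(arr, y, y + 3)[3*store(arr, y, y + 3)[y + 1] - 8] = 3*store(arr, y, y + 3)[y + 1] - 15
Before x := y - 3: store(arr, y, y + 3)[3*store(arr, y, y + 3)[y + 1] - 8] = 3*store(arr, y, y + 3)[y + 1] - 15
The weakest precondition is store(arr, y, y + 3)[3*store(arr, y, y + 3)[y + 1] - 8] = 3*store(arr, y, y + 3)[y + 1] - 15.
Check whether store(arr, 0, 3)[3*arr[1] - 8] = 3*arr[1] - 15 and y = 1 implies it.
Countermodel: at the initial state arr = {[-90464] = -90471, [0] = 5, [1] = -30152, [2] = 4, [4] = 11794, elsewhere 5}, y = 1, the precondition holds but the weakest precondition fails.
Answer: invalid


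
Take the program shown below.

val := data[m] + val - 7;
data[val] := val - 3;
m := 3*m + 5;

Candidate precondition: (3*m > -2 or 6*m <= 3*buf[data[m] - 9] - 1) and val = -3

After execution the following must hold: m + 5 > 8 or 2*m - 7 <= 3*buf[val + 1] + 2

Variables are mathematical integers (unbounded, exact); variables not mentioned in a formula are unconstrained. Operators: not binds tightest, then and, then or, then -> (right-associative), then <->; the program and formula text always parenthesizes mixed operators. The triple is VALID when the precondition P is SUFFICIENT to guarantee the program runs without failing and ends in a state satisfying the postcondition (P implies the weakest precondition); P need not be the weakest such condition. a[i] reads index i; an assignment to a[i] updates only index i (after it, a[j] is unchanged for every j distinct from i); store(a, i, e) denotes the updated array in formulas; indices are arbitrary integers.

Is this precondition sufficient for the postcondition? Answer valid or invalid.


Working backward. After the program, the postcondition m + 5 > 8 or 2*m - 7 <= 3*buf[val + 1] + 2 must hold; in canonical form it is m > 3 or 2*m <= 3*buf[val + 1] + 9.
Before m := 3*m + 5: 3*m > -2 or 6*m <= 3*buf[val + 1] - 1
Before data[val] := val - 3: 3*m > -2 or 6*m <= 3*buf[val + 1] - 1
Before val := data[m] + val - 7: 3*m > -2 or 6*m <= 3*buf[data[m] + val - 6] - 1
The weakest precondition is 3*m > -2 or 6*m <= 3*buf[data[m] + val - 6] - 1.
Check whether (3*m > -2 or 6*m <= 3*buf[data[m] - 9] - 1) and val = -3 implies it.
Every state satisfying the precondition satisfies the weakest precondition: the implication holds.
Answer: valid


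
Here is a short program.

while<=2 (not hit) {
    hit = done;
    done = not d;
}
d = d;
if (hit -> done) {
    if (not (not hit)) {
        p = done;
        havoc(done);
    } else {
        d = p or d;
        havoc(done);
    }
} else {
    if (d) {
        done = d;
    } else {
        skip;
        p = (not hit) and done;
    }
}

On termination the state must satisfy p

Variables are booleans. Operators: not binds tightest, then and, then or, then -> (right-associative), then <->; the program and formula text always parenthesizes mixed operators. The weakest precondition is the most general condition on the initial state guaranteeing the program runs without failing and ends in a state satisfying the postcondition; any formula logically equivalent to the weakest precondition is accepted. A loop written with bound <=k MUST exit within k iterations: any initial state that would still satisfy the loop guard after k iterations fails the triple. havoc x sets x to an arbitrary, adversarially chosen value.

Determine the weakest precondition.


Working backward. After the program, p must hold.
Then branch requires (hit -> done) and ((not hit) -> p); else branch requires (d -> p) and ((not d) -> ((not hit) and done)).
Before the if: ((hit -> done) -> ((hit -> done) and ((not hit) -> p))) and ((not (hit -> done)) -> ((d -> p) and ((not d) -> ((not hit) and done))))
Before d := d: ((hit -> done) -> ((hit -> done) and ((not hit) -> p))) and ((not (hit -> done)) -> ((d -> p) and ((not d) -> ((not hit) and done))))
Before the loop (bound <=2), unroll the exhaustion recursion (WP_0 = exit-now case; WP_j = one more guarded iteration, up to j = 2):
  WP_0: hit and ((hit -> done) -> ((hit -> done) and ((not hit) -> p))) and ((not (hit -> done)) -> ((d -> p) and ((not d) -> ((not hit) and done))))
  WP_1: ((not hit) -> (done and ((done -> (not d)) -> ((done -> (not d)) and ((not done) -> p))) and ((not (done -> (not d))) -> ((d -> p) and ((not d) -> ((not done) and (not d))))))) and (hit -> (((hit -> done) -> ((hit -> done) and ((not hit) -> p))) and ((not (hit -> done)) -> ((d -> p) and ((not d) -> ((not hit) and done))))))
  WP_2: ((not hit) -> (((not done) -> ((not d) and (d -> p))) and (done -> (((done -> (not d)) -> ((done -> (not d)) and ((not done) -> p))) and ((not (done -> (not d))) -> ((d -> p) and ((not d) -> ((not done) and (not d))))))))) and (hit -> (((hit -> done) -> ((hit -> done) and ((not hit) -> p))) and ((not (hit -> done)) -> ((d -> p) and ((not d) -> ((not hit) and done))))))
So before the loop: ((not hit) -> (((not done) -> ((not d) and (d -> p))) and (done -> (((done -> (not d)) -> ((done -> (not d)) and ((not done) -> p))) and ((not (done -> (not d))) -> ((d -> p) and ((not d) -> ((not done) and (not d))))))))) and (hit -> (((hit -> done) -> ((hit -> done) and ((not hit) -> p))) and ((not (hit -> done)) -> ((d -> p) and ((not d) -> ((not hit) and done))))))
Answer: WP = ((not hit) -> (((not done) -> ((not d) and (d -> p))) and (done -> (((done -> (not d)) -> ((done -> (not d)) and ((not done) -> p))) and ((not (done -> (not d))) -> ((d -> p) and ((not d) -> ((not done) and (not d))))))))) and (hit -> (((hit -> done) -> ((hit -> done) and ((not hit) -> p))) and ((not (hit -> done)) -> ((d -> p) and ((not d) -> ((not hit) and done))))))


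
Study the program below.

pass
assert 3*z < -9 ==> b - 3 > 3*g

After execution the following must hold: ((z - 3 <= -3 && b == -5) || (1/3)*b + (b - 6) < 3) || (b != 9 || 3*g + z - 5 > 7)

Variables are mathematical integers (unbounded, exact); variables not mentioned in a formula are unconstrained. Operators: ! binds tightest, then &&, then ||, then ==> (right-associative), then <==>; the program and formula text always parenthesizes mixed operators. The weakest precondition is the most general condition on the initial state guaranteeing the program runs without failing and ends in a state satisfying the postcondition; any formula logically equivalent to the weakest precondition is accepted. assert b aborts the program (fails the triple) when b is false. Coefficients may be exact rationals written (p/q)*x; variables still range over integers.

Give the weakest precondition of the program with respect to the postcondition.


Working backward. After the program, the postcondition ((z - 3 <= -3 && b == -5) || (1/3)*b + (b - 6) < 3) || (b != 9 || 3*g + z - 5 > 7) must hold; in canonical form it is (z <= 0 && b == -5) || (4/3)*b < 9 || b != 9 || 3*g + z > 12.
Before assert 3*z < -9 ==> b - 3 > 3*g: (3*z < -9 ==> b > 3*g + 3) && ((z <= 0 && b == -5) || (4/3)*b < 9 || b != 9 || 3*g + z > 12)
Before skip: (3*z < -9 ==> b > 3*g + 3) && ((z <= 0 && b == -5) || (4/3)*b < 9 || b != 9 || 3*g + z > 12)
Answer: WP = (3*z < -9 ==> b > 3*g + 3) && ((z <= 0 && b == -5) || (4/3)*b < 9 || b != 9 || 3*g + z > 12)


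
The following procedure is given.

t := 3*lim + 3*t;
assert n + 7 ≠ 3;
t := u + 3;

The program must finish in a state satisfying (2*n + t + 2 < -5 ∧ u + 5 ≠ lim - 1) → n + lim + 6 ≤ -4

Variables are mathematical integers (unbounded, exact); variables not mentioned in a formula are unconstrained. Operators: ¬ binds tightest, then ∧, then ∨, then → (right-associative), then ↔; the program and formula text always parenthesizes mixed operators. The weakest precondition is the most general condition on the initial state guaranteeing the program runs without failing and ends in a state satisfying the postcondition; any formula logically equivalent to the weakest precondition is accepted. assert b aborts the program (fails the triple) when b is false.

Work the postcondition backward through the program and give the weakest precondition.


Working backward. After the program, the postcondition (2*n + t + 2 < -5 ∧ u + 5 ≠ lim - 1) → n + lim + 6 ≤ -4 must hold; in canonical form it is (2*n + t < -7 ∧ u ≠ lim - 6) → lim + n ≤ -10.
Before t := u + 3: (2*n + u < -10 ∧ u ≠ lim - 6) → lim + n ≤ -10
Before assert n + 7 ≠ 3: n ≠ -4 ∧ ((2*n + u < -10 ∧ u ≠ lim - 6) → lim + n ≤ -10)
Before t := 3*lim + 3*t: n ≠ -4 ∧ ((2*n + u < -10 ∧ u ≠ lim - 6) → lim + n ≤ -10)
Answer: WP = n ≠ -4 ∧ ((2*n + u < -10 ∧ u ≠ lim - 6) → lim + n ≤ -10)


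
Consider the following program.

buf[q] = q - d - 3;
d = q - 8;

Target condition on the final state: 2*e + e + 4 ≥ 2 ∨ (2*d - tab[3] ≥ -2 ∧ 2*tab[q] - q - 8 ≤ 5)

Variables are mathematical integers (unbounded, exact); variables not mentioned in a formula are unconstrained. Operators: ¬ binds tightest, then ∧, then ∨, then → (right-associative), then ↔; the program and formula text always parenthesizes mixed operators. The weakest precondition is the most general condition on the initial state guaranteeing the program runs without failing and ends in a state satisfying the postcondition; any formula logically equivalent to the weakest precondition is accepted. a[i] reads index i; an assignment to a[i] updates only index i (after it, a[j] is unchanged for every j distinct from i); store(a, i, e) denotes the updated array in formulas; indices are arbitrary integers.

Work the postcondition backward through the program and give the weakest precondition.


Working backward. After the program, the postcondition 2*e + e + 4 ≥ 2 ∨ (2*d - tab[3] ≥ -2 ∧ 2*tab[q] - q - 8 ≤ 5) must hold; in canonical form it is 3*e ≥ -2 ∨ (2*d ≥ tab[3] - 2 ∧ 2*tab[q] ≤ q + 13).
Before d := q - 8: 3*e ≥ -2 ∨ (2*q ≥ tab[3] + 14 ∧ 2*tab[q] ≤ q + 13)
Before buf[q] := q - d - 3: 3*e ≥ -2 ∨ (2*q ≥ tab[3] + 14 ∧ 2*tab[q] ≤ q + 13)
Answer: WP = 3*e ≥ -2 ∨ (2*q ≥ tab[3] + 14 ∧ 2*tab[q] ≤ q + 13)


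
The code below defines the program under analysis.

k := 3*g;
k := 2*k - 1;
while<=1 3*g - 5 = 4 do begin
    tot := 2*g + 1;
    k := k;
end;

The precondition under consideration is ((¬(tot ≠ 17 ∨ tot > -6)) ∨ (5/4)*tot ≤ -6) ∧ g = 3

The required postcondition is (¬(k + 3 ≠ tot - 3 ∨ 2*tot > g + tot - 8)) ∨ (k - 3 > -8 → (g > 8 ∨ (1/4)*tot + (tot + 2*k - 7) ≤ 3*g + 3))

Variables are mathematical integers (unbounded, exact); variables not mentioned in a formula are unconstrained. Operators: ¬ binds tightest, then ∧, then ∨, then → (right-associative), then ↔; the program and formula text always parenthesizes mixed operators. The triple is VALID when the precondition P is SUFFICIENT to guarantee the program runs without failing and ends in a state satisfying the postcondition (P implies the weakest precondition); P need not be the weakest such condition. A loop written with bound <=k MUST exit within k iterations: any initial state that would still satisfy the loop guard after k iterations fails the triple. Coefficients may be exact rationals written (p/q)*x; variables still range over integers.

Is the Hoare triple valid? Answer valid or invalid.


Working backward. After the program, the postcondition (¬(k + 3 ≠ tot - 3 ∨ 2*tot > g + tot - 8)) ∨ (k - 3 > -8 → (g > 8 ∨ (1/4)*tot + (tot + 2*k - 7) ≤ 3*g + 3)) must hold; in canonical form it is (¬(k ≠ tot - 6 ∨ tot > g - 8)) ∨ (k > -5 → (g > 8 ∨ 2*k + (5/4)*tot ≤ 3*g + 10)).
Before the loop (bound <=1), unroll the exhaustion recursion (WP_0 = exit-now case; WP_j = one more guarded iteration, up to j = 1):
  WP_0: (¬(3*g = 9)) ∧ ((¬(k ≠ tot - 6 ∨ tot > g - 8)) ∨ (k > -5 → (g > 8 ∨ 2*k + (5/4)*tot ≤ 3*g + 10)))
  WP_1: (3*g = 9 → ((¬(3*g = 9)) ∧ ((¬(k ≠ 2*g - 5 ∨ g > -9)) ∨ (k > -5 → (g > 8 ∨ 2*k ≤ (1/2)*g + 35/4))))) ∧ ((¬(3*g = 9)) → ((¬(k ≠ tot - 6 ∨ tot > g - 8)) ∨ (k > -5 → (g > 8 ∨ 2*k + (5/4)*tot ≤ 3*g + 10))))
So before the loop: (3*g = 9 → ((¬(3*g = 9)) ∧ ((¬(k ≠ 2*g - 5 ∨ g > -9)) ∨ (k > -5 → (g > 8 ∨ 2*k ≤ (1/2)*g + 35/4))))) ∧ ((¬(3*g = 9)) → ((¬(k ≠ tot - 6 ∨ tot > g - 8)) ∨ (k > -5 → (g > 8 ∨ 2*k + (5/4)*tot ≤ 3*g + 10))))
Before k := 2*k - 1: (3*g = 9 → ((¬(3*g = 9)) ∧ ((¬(2*k ≠ 2*g - 4 ∨ g > -9)) ∨ (2*k > -4 → (g > 8 ∨ 4*k ≤ (1/2)*g + 43/4))))) ∧ ((¬(3*g = 9)) → ((¬(2*k ≠ tot - 5 ∨ tot > g - 8)) ∨ (2*k > -4 → (g > 8 ∨ 4*k + (5/4)*tot ≤ 3*g + 12))))
Before k := 3*g: (3*g = 9 → ((¬(3*g = 9)) ∧ ((¬(4*g ≠ -4 ∨ g > -9)) ∨ (6*g > -4 → (g > 8 ∨ (23/2)*g ≤ 43/4))))) ∧ ((¬(3*g = 9)) → ((¬(6*g ≠ tot - 5 ∨ tot > g - 8)) ∨ (6*g > -4 → (g > 8 ∨ 9*g + (5/4)*tot ≤ 12))))
The weakest precondition is (3*g = 9 → ((¬(3*g = 9)) ∧ ((¬(4*g ≠ -4 ∨ g > -9)) ∨ (6*g > -4 → (g > 8 ∨ (23/2)*g ≤ 43/4))))) ∧ ((¬(3*g = 9)) → ((¬(6*g ≠ tot - 5 ∨ tot > g - 8)) ∨ (6*g > -4 → (g > 8 ∨ 9*g + (5/4)*tot ≤ 12)))).
Check whether ((¬(tot ≠ 17 ∨ tot > -6)) ∨ (5/4)*tot ≤ -6) ∧ g = 3 implies it.
Countermodel: at the initial state g = 3, tot = -5, the precondition holds but the weakest precondition fails.
Answer: invalid


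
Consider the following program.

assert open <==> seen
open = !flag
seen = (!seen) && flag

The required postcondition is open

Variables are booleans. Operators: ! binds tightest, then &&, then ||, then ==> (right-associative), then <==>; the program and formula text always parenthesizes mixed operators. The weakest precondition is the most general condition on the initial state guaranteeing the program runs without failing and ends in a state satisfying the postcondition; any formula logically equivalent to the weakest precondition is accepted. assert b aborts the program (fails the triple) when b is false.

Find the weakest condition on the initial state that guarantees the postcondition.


Working backward. After the program, open must hold.
Before seen := (!seen) && flag: open
Before open := !flag: !flag
Before assert open <==> seen: (open <==> seen) && (!flag)
Answer: WP = (open <==> seen) && (!flag)


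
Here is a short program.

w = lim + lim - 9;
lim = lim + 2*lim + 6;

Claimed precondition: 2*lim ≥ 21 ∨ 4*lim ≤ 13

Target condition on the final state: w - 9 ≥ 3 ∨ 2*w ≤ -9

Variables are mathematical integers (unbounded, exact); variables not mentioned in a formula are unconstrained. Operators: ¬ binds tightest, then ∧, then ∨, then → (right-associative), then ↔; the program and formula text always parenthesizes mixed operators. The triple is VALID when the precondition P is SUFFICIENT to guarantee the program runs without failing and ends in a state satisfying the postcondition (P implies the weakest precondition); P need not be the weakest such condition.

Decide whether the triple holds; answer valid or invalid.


Working backward. After the program, the postcondition w - 9 ≥ 3 ∨ 2*w ≤ -9 must hold; in canonical form it is w ≥ 12 ∨ 2*w ≤ -9.
Before lim := lim + 2*lim + 6: w ≥ 12 ∨ 2*w ≤ -9
Before w := lim + lim - 9: 2*lim ≥ 21 ∨ 4*lim ≤ 9
The weakest precondition is 2*lim ≥ 21 ∨ 4*lim ≤ 9.
Check whether 2*lim ≥ 21 ∨ 4*lim ≤ 13 implies it.
Countermodel: at the initial state lim = 3, the precondition holds but the weakest precondition fails.
Answer: invalid


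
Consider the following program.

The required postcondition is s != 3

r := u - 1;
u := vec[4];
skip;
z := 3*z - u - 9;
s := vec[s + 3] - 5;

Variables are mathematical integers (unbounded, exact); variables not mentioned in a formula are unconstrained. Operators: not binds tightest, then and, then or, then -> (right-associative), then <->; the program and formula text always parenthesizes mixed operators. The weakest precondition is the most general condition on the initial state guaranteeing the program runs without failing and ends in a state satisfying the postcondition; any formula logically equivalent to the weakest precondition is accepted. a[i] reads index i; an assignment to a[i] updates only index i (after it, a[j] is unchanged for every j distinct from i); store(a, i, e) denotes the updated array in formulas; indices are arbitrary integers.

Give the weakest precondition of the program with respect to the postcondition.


Working backward. After the program, s != 3 must hold.
Before s := vec[s + 3] - 5: vec[s + 3] != 8
Before z := 3*z - u - 9: vec[s + 3] != 8
Before skip: vec[s + 3] != 8
Before u := vec[4]: vec[s + 3] != 8
Before r := u - 1: vec[s + 3] != 8
Answer: WP = vec[s + 3] != 8


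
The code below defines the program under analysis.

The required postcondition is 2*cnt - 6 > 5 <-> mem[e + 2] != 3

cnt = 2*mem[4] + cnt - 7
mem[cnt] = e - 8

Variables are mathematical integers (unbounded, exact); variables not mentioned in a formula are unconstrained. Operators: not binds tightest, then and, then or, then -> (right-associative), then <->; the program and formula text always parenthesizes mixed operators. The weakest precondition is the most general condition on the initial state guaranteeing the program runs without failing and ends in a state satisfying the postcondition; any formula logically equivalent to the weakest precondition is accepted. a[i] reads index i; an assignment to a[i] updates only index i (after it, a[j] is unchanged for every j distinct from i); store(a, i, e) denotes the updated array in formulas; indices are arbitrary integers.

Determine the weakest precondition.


Working backward. After the program, the postcondition 2*cnt - 6 > 5 <-> mem[e + 2] != 3 must hold; in canonical form it is 2*cnt > 11 <-> mem[e + 2] != 3.
Before mem[cnt] := e - 8: 2*cnt > 11 <-> store(mem, cnt, e - 8)[e + 2] != 3
Before cnt := 2*mem[4] + cnt - 7: 4*mem[4] + 2*cnt > 25 <-> store(mem, 2*mem[4] + cnt - 7, e - 8)[e + 2] != 3
Answer: WP = 4*mem[4] + 2*cnt > 25 <-> store(mem, 2*mem[4] + cnt - 7, e - 8)[e + 2] != 3


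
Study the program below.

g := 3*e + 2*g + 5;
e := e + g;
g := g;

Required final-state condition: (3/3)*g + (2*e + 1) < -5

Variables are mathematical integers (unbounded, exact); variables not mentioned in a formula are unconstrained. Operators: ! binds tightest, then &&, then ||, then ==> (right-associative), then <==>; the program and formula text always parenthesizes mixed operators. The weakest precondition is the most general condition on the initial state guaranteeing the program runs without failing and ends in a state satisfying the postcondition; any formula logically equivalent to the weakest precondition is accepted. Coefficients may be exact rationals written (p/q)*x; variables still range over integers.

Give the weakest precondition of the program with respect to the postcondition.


Working backward. After the program, the postcondition (3/3)*g + (2*e + 1) < -5 must hold; in canonical form it is 2*e + g < -6.
Before g := g: 2*e + g < -6
Before e := e + g: 2*e + 3*g < -6
Before g := 3*e + 2*g + 5: 11*e + 6*g < -21
Answer: WP = 11*e + 6*g < -21


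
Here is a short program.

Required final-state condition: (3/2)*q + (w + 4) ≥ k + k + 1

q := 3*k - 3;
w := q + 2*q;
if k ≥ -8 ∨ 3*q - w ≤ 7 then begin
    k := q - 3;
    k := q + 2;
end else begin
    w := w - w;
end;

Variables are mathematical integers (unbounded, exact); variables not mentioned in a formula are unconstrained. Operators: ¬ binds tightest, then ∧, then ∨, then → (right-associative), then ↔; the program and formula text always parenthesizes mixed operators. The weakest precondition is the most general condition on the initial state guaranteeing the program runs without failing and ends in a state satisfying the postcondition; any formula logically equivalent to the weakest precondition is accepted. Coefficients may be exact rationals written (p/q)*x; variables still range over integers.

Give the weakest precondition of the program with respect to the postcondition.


Working backward. After the program, the postcondition (3/2)*q + (w + 4) ≥ k + k + 1 must hold; in canonical form it is (3/2)*q + w ≥ 2*k - 3.
Then branch requires w ≥ (1/2)*q + 1; else branch requires (3/2)*q ≥ 2*k - 3.
Before the if: ((k ≥ -8 ∨ 3*q ≤ w + 7) → w ≥ (1/2)*q + 1) ∧ ((¬(k ≥ -8 ∨ 3*q ≤ w + 7)) → (3/2)*q ≥ 2*k - 3)
Before w := q + 2*q: (5/2)*q ≥ 1
Before q := 3*k - 3: (15/2)*k ≥ 17/2
Answer: WP = (15/2)*k ≥ 17/2


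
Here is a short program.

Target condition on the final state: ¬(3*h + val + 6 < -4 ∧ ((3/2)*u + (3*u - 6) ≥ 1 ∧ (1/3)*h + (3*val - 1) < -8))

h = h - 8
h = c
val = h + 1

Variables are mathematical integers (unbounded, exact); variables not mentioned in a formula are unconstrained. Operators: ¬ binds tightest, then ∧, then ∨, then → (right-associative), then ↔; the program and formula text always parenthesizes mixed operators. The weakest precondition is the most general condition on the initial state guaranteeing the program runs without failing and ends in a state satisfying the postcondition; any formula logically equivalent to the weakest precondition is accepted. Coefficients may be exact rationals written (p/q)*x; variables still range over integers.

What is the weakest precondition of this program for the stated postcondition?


Working backward. After the program, the postcondition ¬(3*h + val + 6 < -4 ∧ ((3/2)*u + (3*u - 6) ≥ 1 ∧ (1/3)*h + (3*val - 1) < -8)) must hold; in canonical form it is ¬(3*h + val < -10 ∧ (9/2)*u ≥ 7 ∧ (1/3)*h + 3*val < -7).
Before val := h + 1: ¬(4*h < -11 ∧ (9/2)*u ≥ 7 ∧ (10/3)*h < -10)
Before h := c: ¬(4*c < -11 ∧ (9/2)*u ≥ 7 ∧ (10/3)*c < -10)
Before h := h - 8: ¬(4*c < -11 ∧ (9/2)*u ≥ 7 ∧ (10/3)*c < -10)
Answer: WP = ¬(4*c < -11 ∧ (9/2)*u ≥ 7 ∧ (10/3)*c < -10)


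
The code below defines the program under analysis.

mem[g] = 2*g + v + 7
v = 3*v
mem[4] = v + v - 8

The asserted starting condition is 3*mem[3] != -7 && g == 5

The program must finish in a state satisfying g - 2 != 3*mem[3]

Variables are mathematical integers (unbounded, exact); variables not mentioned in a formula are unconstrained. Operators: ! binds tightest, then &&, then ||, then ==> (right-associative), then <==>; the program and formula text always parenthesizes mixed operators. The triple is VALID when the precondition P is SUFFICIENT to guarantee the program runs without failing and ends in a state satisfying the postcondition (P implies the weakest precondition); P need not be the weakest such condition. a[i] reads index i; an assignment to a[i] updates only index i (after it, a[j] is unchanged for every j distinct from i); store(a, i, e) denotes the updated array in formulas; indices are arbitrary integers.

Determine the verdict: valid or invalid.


Working backward. After the program, the postcondition g - 2 != 3*mem[3] must hold; in canonical form it is g != 3*mem[3] + 2.
Before mem[4] := v + v - 8: g != 3*mem[3] + 2
Before v := 3*v: g != 3*mem[3] + 2
Before mem[g] := 2*g + v + 7: g != 3*store(mem, g, 2*g + v + 7)[3] + 2
The weakest precondition is g != 3*store(mem, g, 2*g + v + 7)[3] + 2.
Check whether 3*mem[3] != -7 && g == 5 implies it.
Countermodel: at the initial state g = 5, mem = {[3] = 1, [5] = 1, elsewhere 1}, v = 0, the precondition holds but the weakest precondition fails.
Answer: invalid
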